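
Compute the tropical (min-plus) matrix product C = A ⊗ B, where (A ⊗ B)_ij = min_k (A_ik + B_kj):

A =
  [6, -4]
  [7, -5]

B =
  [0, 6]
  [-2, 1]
A ⊗ B =
  [-6, -3]
  [-7, -4]

Apply the min-plus product entry-by-entry:
  C[0][0] = min over k of (A[0][0] + B[0][0] = 6 + 0 = 6, A[0][1] + B[1][0] = -4 + -2 = -6) = -6 (attained at k = 1)
  C[0][1] = min over k of (A[0][0] + B[0][1] = 6 + 6 = 12, A[0][1] + B[1][1] = -4 + 1 = -3) = -3 (attained at k = 1)
  C[1][0] = min over k of (A[1][0] + B[0][0] = 7 + 0 = 7, A[1][1] + B[1][0] = -5 + -2 = -7) = -7 (attained at k = 1)
  C[1][1] = min over k of (A[1][0] + B[0][1] = 7 + 6 = 13, A[1][1] + B[1][1] = -5 + 1 = -4) = -4 (attained at k = 1)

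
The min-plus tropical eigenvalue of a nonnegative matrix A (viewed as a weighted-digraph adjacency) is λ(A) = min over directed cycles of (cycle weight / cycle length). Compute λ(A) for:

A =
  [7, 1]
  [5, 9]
λ(A) = 3

Enumerate directed cycles and compute their means (weight / length). Sample:
  cycle 0 → 0: weight = 7, length = 1, mean = 7/1 ≈ 7.000
  cycle 1 → 1: weight = 9, length = 1, mean = 9/1 ≈ 9.000
  cycle 0 → 1 → 0: weight = 6, length = 2, mean = 6/2 ≈ 3.000
  cycle 1 → 0 → 1: weight = 6, length = 2, mean = 6/2 ≈ 3.000
Minimum mean = 3.000, attained e.g. along the cycle 0 → 1 → 0 with weight 6 and length 2. So λ(A) = 6/2 = 3.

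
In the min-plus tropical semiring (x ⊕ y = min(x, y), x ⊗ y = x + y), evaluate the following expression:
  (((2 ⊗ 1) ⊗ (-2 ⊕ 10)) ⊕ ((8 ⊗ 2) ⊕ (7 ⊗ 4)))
(((2 ⊗ 1) ⊗ (-2 ⊕ 10)) ⊕ ((8 ⊗ 2) ⊕ (7 ⊗ 4))) = 1

Expand innermost to outermost. Recall ⊕ takes the minimum of its arguments and ⊗ takes their sum. Working out the expression (((2 ⊗ 1) ⊗ (-2 ⊕ 10)) ⊕ ((8 ⊗ 2) ⊕ (7 ⊗ 4))) gives 1.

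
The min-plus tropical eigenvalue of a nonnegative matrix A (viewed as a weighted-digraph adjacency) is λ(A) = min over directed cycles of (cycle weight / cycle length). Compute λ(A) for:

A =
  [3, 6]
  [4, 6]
λ(A) = 3

Enumerate directed cycles and compute their means (weight / length). Sample:
  cycle 0 → 0: weight = 3, length = 1, mean = 3/1 ≈ 3.000
  cycle 1 → 1: weight = 6, length = 1, mean = 6/1 ≈ 6.000
  cycle 0 → 1 → 0: weight = 10, length = 2, mean = 10/2 ≈ 5.000
  cycle 1 → 0 → 1: weight = 10, length = 2, mean = 10/2 ≈ 5.000
Minimum mean = 3.000, attained e.g. along the cycle 0 → 0 with weight 3 and length 1. So λ(A) = 3/1 = 3.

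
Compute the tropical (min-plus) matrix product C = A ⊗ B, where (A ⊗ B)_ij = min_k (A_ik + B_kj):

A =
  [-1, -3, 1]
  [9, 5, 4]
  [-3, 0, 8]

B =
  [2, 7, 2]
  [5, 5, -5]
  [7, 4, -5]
A ⊗ B =
  [1, 2, -8]
  [10, 8, -1]
  [-1, 4, -5]

Apply the min-plus product entry-by-entry:
  C[0][0] = min over k of (A[0][0] + B[0][0] = -1 + 2 = 1, A[0][1] + B[1][0] = -3 + 5 = 2, A[0][2] + B[2][0] = 1 + 7 = 8) = 1 (attained at k = 0)
  C[0][1] = min over k of (A[0][0] + B[0][1] = -1 + 7 = 6, A[0][1] + B[1][1] = -3 + 5 = 2, A[0][2] + B[2][1] = 1 + 4 = 5) = 2 (attained at k = 1)
  C[0][2] = min over k of (A[0][0] + B[0][2] = -1 + 2 = 1, A[0][1] + B[1][2] = -3 + -5 = -8, A[0][2] + B[2][2] = 1 + -5 = -4) = -8 (attained at k = 1)
  C[1][0] = min over k of (A[1][0] + B[0][0] = 9 + 2 = 11, A[1][1] + B[1][0] = 5 + 5 = 10, A[1][2] + B[2][0] = 4 + 7 = 11) = 10 (attained at k = 1)
  C[1][1] = min over k of (A[1][0] + B[0][1] = 9 + 7 = 16, A[1][1] + B[1][1] = 5 + 5 = 10, A[1][2] + B[2][1] = 4 + 4 = 8) = 8 (attained at k = 2)
  C[1][2] = min over k of (A[1][0] + B[0][2] = 9 + 2 = 11, A[1][1] + B[1][2] = 5 + -5 = 0, A[1][2] + B[2][2] = 4 + -5 = -1) = -1 (attained at k = 2)
  C[2][0] = min over k of (A[2][0] + B[0][0] = -3 + 2 = -1, A[2][1] + B[1][0] = 0 + 5 = 5, A[2][2] + B[2][0] = 8 + 7 = 15) = -1 (attained at k = 0)
  C[2][1] = min over k of (A[2][0] + B[0][1] = -3 + 7 = 4, A[2][1] + B[1][1] = 0 + 5 = 5, A[2][2] + B[2][1] = 8 + 4 = 12) = 4 (attained at k = 0)
  C[2][2] = min over k of (A[2][0] + B[0][2] = -3 + 2 = -1, A[2][1] + B[1][2] = 0 + -5 = -5, A[2][2] + B[2][2] = 8 + -5 = 3) = -5 (attained at k = 1)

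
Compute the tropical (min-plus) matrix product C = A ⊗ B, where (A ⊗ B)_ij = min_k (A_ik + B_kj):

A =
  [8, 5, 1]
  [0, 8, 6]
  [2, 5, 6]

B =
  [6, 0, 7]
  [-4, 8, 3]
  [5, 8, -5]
A ⊗ B =
  [1, 8, -4]
  [4, 0, 1]
  [1, 2, 1]

Apply the min-plus product entry-by-entry:
  C[0][0] = min over k of (A[0][0] + B[0][0] = 8 + 6 = 14, A[0][1] + B[1][0] = 5 + -4 = 1, A[0][2] + B[2][0] = 1 + 5 = 6) = 1 (attained at k = 1)
  C[0][1] = min over k of (A[0][0] + B[0][1] = 8 + 0 = 8, A[0][1] + B[1][1] = 5 + 8 = 13, A[0][2] + B[2][1] = 1 + 8 = 9) = 8 (attained at k = 0)
  C[0][2] = min over k of (A[0][0] + B[0][2] = 8 + 7 = 15, A[0][1] + B[1][2] = 5 + 3 = 8, A[0][2] + B[2][2] = 1 + -5 = -4) = -4 (attained at k = 2)
  C[1][0] = min over k of (A[1][0] + B[0][0] = 0 + 6 = 6, A[1][1] + B[1][0] = 8 + -4 = 4, A[1][2] + B[2][0] = 6 + 5 = 11) = 4 (attained at k = 1)
  C[1][1] = min over k of (A[1][0] + B[0][1] = 0 + 0 = 0, A[1][1] + B[1][1] = 8 + 8 = 16, A[1][2] + B[2][1] = 6 + 8 = 14) = 0 (attained at k = 0)
  C[1][2] = min over k of (A[1][0] + B[0][2] = 0 + 7 = 7, A[1][1] + B[1][2] = 8 + 3 = 11, A[1][2] + B[2][2] = 6 + -5 = 1) = 1 (attained at k = 2)
  C[2][0] = min over k of (A[2][0] + B[0][0] = 2 + 6 = 8, A[2][1] + B[1][0] = 5 + -4 = 1, A[2][2] + B[2][0] = 6 + 5 = 11) = 1 (attained at k = 1)
  C[2][1] = min over k of (A[2][0] + B[0][1] = 2 + 0 = 2, A[2][1] + B[1][1] = 5 + 8 = 13, A[2][2] + B[2][1] = 6 + 8 = 14) = 2 (attained at k = 0)
  C[2][2] = min over k of (A[2][0] + B[0][2] = 2 + 7 = 9, A[2][1] + B[1][2] = 5 + 3 = 8, A[2][2] + B[2][2] = 6 + -5 = 1) = 1 (attained at k = 2)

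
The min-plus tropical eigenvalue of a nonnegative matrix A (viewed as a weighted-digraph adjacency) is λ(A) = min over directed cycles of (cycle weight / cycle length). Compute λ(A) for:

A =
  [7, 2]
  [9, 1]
λ(A) = 1

Enumerate directed cycles and compute their means (weight / length). Sample:
  cycle 0 → 0: weight = 7, length = 1, mean = 7/1 ≈ 7.000
  cycle 1 → 1: weight = 1, length = 1, mean = 1/1 ≈ 1.000
  cycle 0 → 1 → 0: weight = 11, length = 2, mean = 11/2 ≈ 5.500
  cycle 1 → 0 → 1: weight = 11, length = 2, mean = 11/2 ≈ 5.500
Minimum mean = 1.000, attained e.g. along the cycle 1 → 1 with weight 1 and length 1. So λ(A) = 1/1 = 1.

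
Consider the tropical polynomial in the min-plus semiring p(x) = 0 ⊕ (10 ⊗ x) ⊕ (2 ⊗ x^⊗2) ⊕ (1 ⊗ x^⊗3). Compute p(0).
p(0) = 0

A tropical monomial a ⊗ x^⊗i evaluates to a + i · x. Evaluating each term at x = 0:
  Term 0 contributes 0 + 0 · 0 = 0
  Term 1 contributes 10 + 1 · 0 = 10
  Term 2 contributes 2 + 2 · 0 = 2
  Term 3 contributes 1 + 3 · 0 = 1
p(0) = ⊕ of these = min[0, 10, 2, 1] = 0.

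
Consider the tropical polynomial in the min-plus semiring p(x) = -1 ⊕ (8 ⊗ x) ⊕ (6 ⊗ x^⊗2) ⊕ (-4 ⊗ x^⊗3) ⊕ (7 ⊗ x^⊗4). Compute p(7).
p(7) = -1

A tropical monomial a ⊗ x^⊗i evaluates to a + i · x. Evaluating each term at x = 7:
  Term 0 contributes -1 + 0 · 7 = -1
  Term 1 contributes 8 + 1 · 7 = 15
  Term 2 contributes 6 + 2 · 7 = 20
  Term 3 contributes -4 + 3 · 7 = 17
  Term 4 contributes 7 + 4 · 7 = 35
p(7) = ⊕ of these = min[-1, 15, 20, 17, 35] = -1.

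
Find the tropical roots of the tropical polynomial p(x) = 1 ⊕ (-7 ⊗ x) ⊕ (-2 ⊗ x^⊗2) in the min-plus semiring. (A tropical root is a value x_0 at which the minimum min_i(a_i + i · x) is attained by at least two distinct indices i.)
Roots: {-5, 8}

Each tropical root is a break point of the lower envelope of the lines y = a_i + i · x (there are 3 lines, with slopes 0, 1, ..., 2). Only the lines that attain the minimum somewhere contribute to roots; other lines are dominated. Here the surviving (envelope) indices are i = 2, i = 1, i = 0.
Intersections between consecutive envelope lines give the roots: for adjacent envelope indices i < j the intersection is x = (a_i − a_j) / (j − i). Reading off the sorted break points: {-5, 8}.
Verification: at each break x_0, at least two indices attain the minimum of min_i(a_i + i · x_0).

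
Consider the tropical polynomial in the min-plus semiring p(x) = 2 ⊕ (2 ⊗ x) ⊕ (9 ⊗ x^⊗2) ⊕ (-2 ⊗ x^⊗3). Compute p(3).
p(3) = 2

A tropical monomial a ⊗ x^⊗i evaluates to a + i · x. Evaluating each term at x = 3:
  Term 0 contributes 2 + 0 · 3 = 2
  Term 1 contributes 2 + 1 · 3 = 5
  Term 2 contributes 9 + 2 · 3 = 15
  Term 3 contributes -2 + 3 · 3 = 7
p(3) = ⊕ of these = min[2, 5, 15, 7] = 2.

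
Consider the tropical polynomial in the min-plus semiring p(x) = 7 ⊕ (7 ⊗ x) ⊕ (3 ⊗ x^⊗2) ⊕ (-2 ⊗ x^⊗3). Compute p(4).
p(4) = 7

A tropical monomial a ⊗ x^⊗i evaluates to a + i · x. Evaluating each term at x = 4:
  Term 0 contributes 7 + 0 · 4 = 7
  Term 1 contributes 7 + 1 · 4 = 11
  Term 2 contributes 3 + 2 · 4 = 11
  Term 3 contributes -2 + 3 · 4 = 10
p(4) = ⊕ of these = min[7, 11, 11, 10] = 7.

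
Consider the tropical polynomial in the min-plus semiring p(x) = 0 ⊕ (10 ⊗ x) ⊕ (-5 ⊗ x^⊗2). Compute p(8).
p(8) = 0

A tropical monomial a ⊗ x^⊗i evaluates to a + i · x. Evaluating each term at x = 8:
  Term 0 contributes 0 + 0 · 8 = 0
  Term 1 contributes 10 + 1 · 8 = 18
  Term 2 contributes -5 + 2 · 8 = 11
p(8) = ⊕ of these = min[0, 18, 11] = 0.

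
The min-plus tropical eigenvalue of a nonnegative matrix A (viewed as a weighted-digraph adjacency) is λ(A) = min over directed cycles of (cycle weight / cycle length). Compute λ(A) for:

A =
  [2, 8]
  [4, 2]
λ(A) = 2

Enumerate directed cycles and compute their means (weight / length). Sample:
  cycle 0 → 0: weight = 2, length = 1, mean = 2/1 ≈ 2.000
  cycle 1 → 1: weight = 2, length = 1, mean = 2/1 ≈ 2.000
  cycle 0 → 1 → 0: weight = 12, length = 2, mean = 12/2 ≈ 6.000
  cycle 1 → 0 → 1: weight = 12, length = 2, mean = 12/2 ≈ 6.000
Minimum mean = 2.000, attained e.g. along the cycle 0 → 0 with weight 2 and length 1. So λ(A) = 2/1 = 2.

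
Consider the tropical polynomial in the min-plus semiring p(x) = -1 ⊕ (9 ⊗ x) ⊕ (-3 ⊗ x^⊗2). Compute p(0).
p(0) = -3

A tropical monomial a ⊗ x^⊗i evaluates to a + i · x. Evaluating each term at x = 0:
  Term 0 contributes -1 + 0 · 0 = -1
  Term 1 contributes 9 + 1 · 0 = 9
  Term 2 contributes -3 + 2 · 0 = -3
p(0) = ⊕ of these = min[-1, 9, -3] = -3.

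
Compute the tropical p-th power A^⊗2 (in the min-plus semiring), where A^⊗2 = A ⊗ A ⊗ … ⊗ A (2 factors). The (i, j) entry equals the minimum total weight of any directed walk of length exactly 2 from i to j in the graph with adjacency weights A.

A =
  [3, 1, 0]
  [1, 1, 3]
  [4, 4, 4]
A^⊗2 =
  [2, 2, 3]
  [2, 2, 1]
  [5, 5, 4]

Each entry (A^⊗2)_ij equals the minimum over all length-2 walks i = v_0 → v_1 → … → v_2 = j of Σ_t A[v_t][v_{t+1}]. For example, for (i, j) = (0, 2) we minimise over 3 possible intermediate vertex sequences; the minimum is 3, attained along the walk 0 → 0 → 2.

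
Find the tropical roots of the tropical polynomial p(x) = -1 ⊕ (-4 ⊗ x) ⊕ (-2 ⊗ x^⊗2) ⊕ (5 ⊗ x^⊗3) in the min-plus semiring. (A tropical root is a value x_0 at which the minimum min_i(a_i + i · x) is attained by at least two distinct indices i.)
Roots: {-7, -2, 3}

Each tropical root is a break point of the lower envelope of the lines y = a_i + i · x (there are 4 lines, with slopes 0, 1, ..., 3). Only the lines that attain the minimum somewhere contribute to roots; other lines are dominated. Here the surviving (envelope) indices are i = 3, i = 2, i = 1, i = 0.
Intersections between consecutive envelope lines give the roots: for adjacent envelope indices i < j the intersection is x = (a_i − a_j) / (j − i). Reading off the sorted break points: {-7, -2, 3}.
Verification: at each break x_0, at least two indices attain the minimum of min_i(a_i + i · x_0).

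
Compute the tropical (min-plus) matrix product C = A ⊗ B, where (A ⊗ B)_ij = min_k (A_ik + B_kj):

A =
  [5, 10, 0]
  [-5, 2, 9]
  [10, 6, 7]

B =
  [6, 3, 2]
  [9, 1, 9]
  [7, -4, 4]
A ⊗ B =
  [7, -4, 4]
  [1, -2, -3]
  [14, 3, 11]

Apply the min-plus product entry-by-entry:
  C[0][0] = min over k of (A[0][0] + B[0][0] = 5 + 6 = 11, A[0][1] + B[1][0] = 10 + 9 = 19, A[0][2] + B[2][0] = 0 + 7 = 7) = 7 (attained at k = 2)
  C[0][1] = min over k of (A[0][0] + B[0][1] = 5 + 3 = 8, A[0][1] + B[1][1] = 10 + 1 = 11, A[0][2] + B[2][1] = 0 + -4 = -4) = -4 (attained at k = 2)
  C[0][2] = min over k of (A[0][0] + B[0][2] = 5 + 2 = 7, A[0][1] + B[1][2] = 10 + 9 = 19, A[0][2] + B[2][2] = 0 + 4 = 4) = 4 (attained at k = 2)
  C[1][0] = min over k of (A[1][0] + B[0][0] = -5 + 6 = 1, A[1][1] + B[1][0] = 2 + 9 = 11, A[1][2] + B[2][0] = 9 + 7 = 16) = 1 (attained at k = 0)
  C[1][1] = min over k of (A[1][0] + B[0][1] = -5 + 3 = -2, A[1][1] + B[1][1] = 2 + 1 = 3, A[1][2] + B[2][1] = 9 + -4 = 5) = -2 (attained at k = 0)
  C[1][2] = min over k of (A[1][0] + B[0][2] = -5 + 2 = -3, A[1][1] + B[1][2] = 2 + 9 = 11, A[1][2] + B[2][2] = 9 + 4 = 13) = -3 (attained at k = 0)
  C[2][0] = min over k of (A[2][0] + B[0][0] = 10 + 6 = 16, A[2][1] + B[1][0] = 6 + 9 = 15, A[2][2] + B[2][0] = 7 + 7 = 14) = 14 (attained at k = 2)
  C[2][1] = min over k of (A[2][0] + B[0][1] = 10 + 3 = 13, A[2][1] + B[1][1] = 6 + 1 = 7, A[2][2] + B[2][1] = 7 + -4 = 3) = 3 (attained at k = 2)
  C[2][2] = min over k of (A[2][0] + B[0][2] = 10 + 2 = 12, A[2][1] + B[1][2] = 6 + 9 = 15, A[2][2] + B[2][2] = 7 + 4 = 11) = 11 (attained at k = 2)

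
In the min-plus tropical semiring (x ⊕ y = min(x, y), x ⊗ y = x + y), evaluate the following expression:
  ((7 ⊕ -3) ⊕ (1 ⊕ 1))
((7 ⊕ -3) ⊕ (1 ⊕ 1)) = -3

Expand innermost to outermost. Recall ⊕ takes the minimum of its arguments and ⊗ takes their sum. Working out the expression ((7 ⊕ -3) ⊕ (1 ⊕ 1)) gives -3.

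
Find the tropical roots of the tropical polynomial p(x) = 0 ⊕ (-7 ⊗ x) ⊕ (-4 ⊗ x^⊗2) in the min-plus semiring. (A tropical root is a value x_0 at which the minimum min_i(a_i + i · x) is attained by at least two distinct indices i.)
Roots: {-3, 7}

Each tropical root is a break point of the lower envelope of the lines y = a_i + i · x (there are 3 lines, with slopes 0, 1, ..., 2). Only the lines that attain the minimum somewhere contribute to roots; other lines are dominated. Here the surviving (envelope) indices are i = 2, i = 1, i = 0.
Intersections between consecutive envelope lines give the roots: for adjacent envelope indices i < j the intersection is x = (a_i − a_j) / (j − i). Reading off the sorted break points: {-3, 7}.
Verification: at each break x_0, at least two indices attain the minimum of min_i(a_i + i · x_0).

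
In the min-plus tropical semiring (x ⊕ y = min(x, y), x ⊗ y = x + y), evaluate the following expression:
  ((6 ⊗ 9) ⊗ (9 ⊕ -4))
((6 ⊗ 9) ⊗ (9 ⊕ -4)) = 11

Expand innermost to outermost. Recall ⊕ takes the minimum of its arguments and ⊗ takes their sum. Working out the expression ((6 ⊗ 9) ⊗ (9 ⊕ -4)) gives 11.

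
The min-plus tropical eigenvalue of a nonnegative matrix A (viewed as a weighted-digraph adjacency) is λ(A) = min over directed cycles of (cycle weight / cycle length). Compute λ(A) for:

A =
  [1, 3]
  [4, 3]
λ(A) = 1

Enumerate directed cycles and compute their means (weight / length). Sample:
  cycle 0 → 0: weight = 1, length = 1, mean = 1/1 ≈ 1.000
  cycle 1 → 1: weight = 3, length = 1, mean = 3/1 ≈ 3.000
  cycle 0 → 1 → 0: weight = 7, length = 2, mean = 7/2 ≈ 3.500
  cycle 1 → 0 → 1: weight = 7, length = 2, mean = 7/2 ≈ 3.500
Minimum mean = 1.000, attained e.g. along the cycle 0 → 0 with weight 1 and length 1. So λ(A) = 1/1 = 1.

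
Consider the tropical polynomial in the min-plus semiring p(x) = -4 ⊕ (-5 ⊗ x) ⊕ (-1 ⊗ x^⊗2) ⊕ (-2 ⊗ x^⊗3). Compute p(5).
p(5) = -4

A tropical monomial a ⊗ x^⊗i evaluates to a + i · x. Evaluating each term at x = 5:
  Term 0 contributes -4 + 0 · 5 = -4
  Term 1 contributes -5 + 1 · 5 = 0
  Term 2 contributes -1 + 2 · 5 = 9
  Term 3 contributes -2 + 3 · 5 = 13
p(5) = ⊕ of these = min[-4, 0, 9, 13] = -4.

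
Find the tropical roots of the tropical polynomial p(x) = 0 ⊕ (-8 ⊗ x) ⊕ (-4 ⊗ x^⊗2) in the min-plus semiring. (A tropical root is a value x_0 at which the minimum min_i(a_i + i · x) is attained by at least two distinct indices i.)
Roots: {-4, 8}

Each tropical root is a break point of the lower envelope of the lines y = a_i + i · x (there are 3 lines, with slopes 0, 1, ..., 2). Only the lines that attain the minimum somewhere contribute to roots; other lines are dominated. Here the surviving (envelope) indices are i = 2, i = 1, i = 0.
Intersections between consecutive envelope lines give the roots: for adjacent envelope indices i < j the intersection is x = (a_i − a_j) / (j − i). Reading off the sorted break points: {-4, 8}.
Verification: at each break x_0, at least two indices attain the minimum of min_i(a_i + i · x_0).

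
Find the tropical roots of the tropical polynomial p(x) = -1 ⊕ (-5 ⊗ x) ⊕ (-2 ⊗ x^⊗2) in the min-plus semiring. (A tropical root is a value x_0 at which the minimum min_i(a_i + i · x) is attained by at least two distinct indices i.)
Roots: {-3, 4}

Each tropical root is a break point of the lower envelope of the lines y = a_i + i · x (there are 3 lines, with slopes 0, 1, ..., 2). Only the lines that attain the minimum somewhere contribute to roots; other lines are dominated. Here the surviving (envelope) indices are i = 2, i = 1, i = 0.
Intersections between consecutive envelope lines give the roots: for adjacent envelope indices i < j the intersection is x = (a_i − a_j) / (j − i). Reading off the sorted break points: {-3, 4}.
Verification: at each break x_0, at least two indices attain the minimum of min_i(a_i + i · x_0).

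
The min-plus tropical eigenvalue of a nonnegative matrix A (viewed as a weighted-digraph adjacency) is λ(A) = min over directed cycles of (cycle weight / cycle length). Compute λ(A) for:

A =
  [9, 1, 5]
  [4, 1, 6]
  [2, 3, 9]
λ(A) = 1

Enumerate directed cycles and compute their means (weight / length). Sample:
  cycle 0 → 0: weight = 9, length = 1, mean = 9/1 ≈ 9.000
  cycle 1 → 1: weight = 1, length = 1, mean = 1/1 ≈ 1.000
  cycle 2 → 2: weight = 9, length = 1, mean = 9/1 ≈ 9.000
  cycle 0 → 1 → 0: weight = 5, length = 2, mean = 5/2 ≈ 2.500
  cycle 0 → 2 → 0: weight = 7, length = 2, mean = 7/2 ≈ 3.500
  cycle 1 → 0 → 1: weight = 5, length = 2, mean = 5/2 ≈ 2.500
Minimum mean = 1.000, attained e.g. along the cycle 1 → 1 with weight 1 and length 1. So λ(A) = 1/1 = 1.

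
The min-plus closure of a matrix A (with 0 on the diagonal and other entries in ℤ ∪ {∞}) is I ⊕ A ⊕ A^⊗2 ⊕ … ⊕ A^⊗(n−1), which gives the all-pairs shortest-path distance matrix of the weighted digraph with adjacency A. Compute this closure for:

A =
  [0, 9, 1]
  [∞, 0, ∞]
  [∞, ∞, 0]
Closure =
  [0, 9, 1]
  [∞, 0, ∞]
  [∞, ∞, 0]

This is the Floyd-Warshall all-pairs shortest-path computation. For each intermediate vertex k = 0, 1, …, 2, update dist[i][j] ← min(dist[i][j], dist[i][k] + dist[k][j]). The final matrix gives, for each (i, j), the minimum total weight of any directed path from i to j (possibly empty when i = j).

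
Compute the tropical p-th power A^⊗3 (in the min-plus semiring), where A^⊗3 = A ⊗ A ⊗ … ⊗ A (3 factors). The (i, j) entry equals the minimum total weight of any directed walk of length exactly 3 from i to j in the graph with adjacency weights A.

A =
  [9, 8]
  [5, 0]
A^⊗3 =
  [13, 8]
  [5, 0]

Each entry (A^⊗3)_ij equals the minimum over all length-3 walks i = v_0 → v_1 → … → v_3 = j of Σ_t A[v_t][v_{t+1}]. For example, for (i, j) = (0, 1) we minimise over 4 possible intermediate vertex sequences; the minimum is 8, attained along the walk 0 → 1 → 1 → 1.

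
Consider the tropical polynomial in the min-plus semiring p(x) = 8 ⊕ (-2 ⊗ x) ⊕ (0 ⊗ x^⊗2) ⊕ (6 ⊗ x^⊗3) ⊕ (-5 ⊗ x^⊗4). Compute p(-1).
p(-1) = -9

A tropical monomial a ⊗ x^⊗i evaluates to a + i · x. Evaluating each term at x = -1:
  Term 0 contributes 8 + 0 · -1 = 8
  Term 1 contributes -2 + 1 · -1 = -3
  Term 2 contributes 0 + 2 · -1 = -2
  Term 3 contributes 6 + 3 · -1 = 3
  Term 4 contributes -5 + 4 · -1 = -9
p(-1) = ⊕ of these = min[8, -3, -2, 3, -9] = -9.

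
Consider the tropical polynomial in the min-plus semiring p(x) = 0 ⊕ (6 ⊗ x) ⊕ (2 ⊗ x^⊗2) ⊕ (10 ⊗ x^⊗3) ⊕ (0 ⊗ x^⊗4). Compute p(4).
p(4) = 0

A tropical monomial a ⊗ x^⊗i evaluates to a + i · x. Evaluating each term at x = 4:
  Term 0 contributes 0 + 0 · 4 = 0
  Term 1 contributes 6 + 1 · 4 = 10
  Term 2 contributes 2 + 2 · 4 = 10
  Term 3 contributes 10 + 3 · 4 = 22
  Term 4 contributes 0 + 4 · 4 = 16
p(4) = ⊕ of these = min[0, 10, 10, 22, 16] = 0.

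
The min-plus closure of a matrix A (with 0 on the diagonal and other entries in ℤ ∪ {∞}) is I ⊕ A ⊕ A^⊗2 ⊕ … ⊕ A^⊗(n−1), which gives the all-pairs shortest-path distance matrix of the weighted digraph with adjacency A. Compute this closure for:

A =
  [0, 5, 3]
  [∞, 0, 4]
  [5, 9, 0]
Closure =
  [0, 5, 3]
  [9, 0, 4]
  [5, 9, 0]

This is the Floyd-Warshall all-pairs shortest-path computation. For each intermediate vertex k = 0, 1, …, 2, update dist[i][j] ← min(dist[i][j], dist[i][k] + dist[k][j]). The final matrix gives, for each (i, j), the minimum total weight of any directed path from i to j (possibly empty when i = j).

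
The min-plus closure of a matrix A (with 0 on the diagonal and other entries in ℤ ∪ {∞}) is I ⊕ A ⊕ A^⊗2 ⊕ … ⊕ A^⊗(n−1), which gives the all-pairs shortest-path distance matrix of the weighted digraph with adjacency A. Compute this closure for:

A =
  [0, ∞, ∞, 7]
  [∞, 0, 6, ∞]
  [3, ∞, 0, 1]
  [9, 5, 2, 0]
Closure =
  [0, 12, 9, 7]
  [9, 0, 6, 7]
  [3, 6, 0, 1]
  [5, 5, 2, 0]

This is the Floyd-Warshall all-pairs shortest-path computation. For each intermediate vertex k = 0, 1, …, 3, update dist[i][j] ← min(dist[i][j], dist[i][k] + dist[k][j]). The final matrix gives, for each (i, j), the minimum total weight of any directed path from i to j (possibly empty when i = j).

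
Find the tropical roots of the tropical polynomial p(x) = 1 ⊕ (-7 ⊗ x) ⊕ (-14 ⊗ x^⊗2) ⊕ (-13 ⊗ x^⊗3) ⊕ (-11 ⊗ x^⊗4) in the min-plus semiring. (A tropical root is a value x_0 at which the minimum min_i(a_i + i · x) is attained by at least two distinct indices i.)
Roots: {-2, -1, 7, 8}

Each tropical root is a break point of the lower envelope of the lines y = a_i + i · x (there are 5 lines, with slopes 0, 1, ..., 4). Only the lines that attain the minimum somewhere contribute to roots; other lines are dominated. Here the surviving (envelope) indices are i = 4, i = 3, i = 2, i = 1, i = 0.
Intersections between consecutive envelope lines give the roots: for adjacent envelope indices i < j the intersection is x = (a_i − a_j) / (j − i). Reading off the sorted break points: {-2, -1, 7, 8}.
Verification: at each break x_0, at least two indices attain the minimum of min_i(a_i + i · x_0).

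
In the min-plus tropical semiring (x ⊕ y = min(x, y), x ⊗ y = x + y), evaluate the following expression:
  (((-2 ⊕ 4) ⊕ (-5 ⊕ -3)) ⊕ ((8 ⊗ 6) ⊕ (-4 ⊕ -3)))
(((-2 ⊕ 4) ⊕ (-5 ⊕ -3)) ⊕ ((8 ⊗ 6) ⊕ (-4 ⊕ -3))) = -5

Expand innermost to outermost. Recall ⊕ takes the minimum of its arguments and ⊗ takes their sum. Working out the expression (((-2 ⊕ 4) ⊕ (-5 ⊕ -3)) ⊕ ((8 ⊗ 6) ⊕ (-4 ⊕ -3))) gives -5.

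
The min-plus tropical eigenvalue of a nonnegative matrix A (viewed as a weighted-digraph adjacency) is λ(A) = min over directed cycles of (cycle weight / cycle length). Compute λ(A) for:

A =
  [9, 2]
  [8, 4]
λ(A) = 4

Enumerate directed cycles and compute their means (weight / length). Sample:
  cycle 0 → 0: weight = 9, length = 1, mean = 9/1 ≈ 9.000
  cycle 1 → 1: weight = 4, length = 1, mean = 4/1 ≈ 4.000
  cycle 0 → 1 → 0: weight = 10, length = 2, mean = 10/2 ≈ 5.000
  cycle 1 → 0 → 1: weight = 10, length = 2, mean = 10/2 ≈ 5.000
Minimum mean = 4.000, attained e.g. along the cycle 1 → 1 with weight 4 and length 1. So λ(A) = 4/1 = 4.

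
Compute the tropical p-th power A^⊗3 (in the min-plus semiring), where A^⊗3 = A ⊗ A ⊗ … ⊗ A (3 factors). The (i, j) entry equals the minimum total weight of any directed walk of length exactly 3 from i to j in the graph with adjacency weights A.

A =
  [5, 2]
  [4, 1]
A^⊗3 =
  [7, 4]
  [6, 3]

Each entry (A^⊗3)_ij equals the minimum over all length-3 walks i = v_0 → v_1 → … → v_3 = j of Σ_t A[v_t][v_{t+1}]. For example, for (i, j) = (0, 1) we minimise over 4 possible intermediate vertex sequences; the minimum is 4, attained along the walk 0 → 1 → 1 → 1.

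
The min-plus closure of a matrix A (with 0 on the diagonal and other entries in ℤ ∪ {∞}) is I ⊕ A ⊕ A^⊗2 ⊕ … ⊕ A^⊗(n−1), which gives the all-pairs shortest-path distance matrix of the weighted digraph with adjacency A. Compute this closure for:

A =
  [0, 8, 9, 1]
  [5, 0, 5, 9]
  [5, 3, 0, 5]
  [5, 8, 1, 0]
Closure =
  [0, 5, 2, 1]
  [5, 0, 5, 6]
  [5, 3, 0, 5]
  [5, 4, 1, 0]

This is the Floyd-Warshall all-pairs shortest-path computation. For each intermediate vertex k = 0, 1, …, 3, update dist[i][j] ← min(dist[i][j], dist[i][k] + dist[k][j]). The final matrix gives, for each (i, j), the minimum total weight of any directed path from i to j (possibly empty when i = j).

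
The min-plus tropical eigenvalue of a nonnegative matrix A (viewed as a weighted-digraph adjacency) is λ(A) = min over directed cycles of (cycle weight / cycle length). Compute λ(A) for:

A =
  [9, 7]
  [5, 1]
λ(A) = 1

Enumerate directed cycles and compute their means (weight / length). Sample:
  cycle 0 → 0: weight = 9, length = 1, mean = 9/1 ≈ 9.000
  cycle 1 → 1: weight = 1, length = 1, mean = 1/1 ≈ 1.000
  cycle 0 → 1 → 0: weight = 12, length = 2, mean = 12/2 ≈ 6.000
  cycle 1 → 0 → 1: weight = 12, length = 2, mean = 12/2 ≈ 6.000
Minimum mean = 1.000, attained e.g. along the cycle 1 → 1 with weight 1 and length 1. So λ(A) = 1/1 = 1.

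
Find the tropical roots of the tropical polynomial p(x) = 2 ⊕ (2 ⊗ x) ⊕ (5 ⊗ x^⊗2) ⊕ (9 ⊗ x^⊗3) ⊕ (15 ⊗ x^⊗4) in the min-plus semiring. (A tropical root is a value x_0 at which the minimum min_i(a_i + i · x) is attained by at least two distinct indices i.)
Roots: {-6, -4, -3, 0}

Each tropical root is a break point of the lower envelope of the lines y = a_i + i · x (there are 5 lines, with slopes 0, 1, ..., 4). Only the lines that attain the minimum somewhere contribute to roots; other lines are dominated. Here the surviving (envelope) indices are i = 4, i = 3, i = 2, i = 1, i = 0.
Intersections between consecutive envelope lines give the roots: for adjacent envelope indices i < j the intersection is x = (a_i − a_j) / (j − i). Reading off the sorted break points: {-6, -4, -3, 0}.
Verification: at each break x_0, at least two indices attain the minimum of min_i(a_i + i · x_0).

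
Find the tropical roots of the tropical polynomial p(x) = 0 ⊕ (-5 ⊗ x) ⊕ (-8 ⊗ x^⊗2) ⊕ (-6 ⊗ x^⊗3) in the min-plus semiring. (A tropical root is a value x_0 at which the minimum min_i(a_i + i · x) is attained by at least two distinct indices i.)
Roots: {-2, 3, 5}

Each tropical root is a break point of the lower envelope of the lines y = a_i + i · x (there are 4 lines, with slopes 0, 1, ..., 3). Only the lines that attain the minimum somewhere contribute to roots; other lines are dominated. Here the surviving (envelope) indices are i = 3, i = 2, i = 1, i = 0.
Intersections between consecutive envelope lines give the roots: for adjacent envelope indices i < j the intersection is x = (a_i − a_j) / (j − i). Reading off the sorted break points: {-2, 3, 5}.
Verification: at each break x_0, at least two indices attain the minimum of min_i(a_i + i · x_0).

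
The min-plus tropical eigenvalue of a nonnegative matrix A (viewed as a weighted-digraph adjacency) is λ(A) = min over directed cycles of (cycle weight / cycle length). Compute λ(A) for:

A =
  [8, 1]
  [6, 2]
λ(A) = 2

Enumerate directed cycles and compute their means (weight / length). Sample:
  cycle 0 → 0: weight = 8, length = 1, mean = 8/1 ≈ 8.000
  cycle 1 → 1: weight = 2, length = 1, mean = 2/1 ≈ 2.000
  cycle 0 → 1 → 0: weight = 7, length = 2, mean = 7/2 ≈ 3.500
  cycle 1 → 0 → 1: weight = 7, length = 2, mean = 7/2 ≈ 3.500
Minimum mean = 2.000, attained e.g. along the cycle 1 → 1 with weight 2 and length 1. So λ(A) = 2/1 = 2.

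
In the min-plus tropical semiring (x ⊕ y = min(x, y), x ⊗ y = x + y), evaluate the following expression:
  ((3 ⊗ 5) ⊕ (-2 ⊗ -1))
((3 ⊗ 5) ⊕ (-2 ⊗ -1)) = -3

Expand innermost to outermost. Recall ⊕ takes the minimum of its arguments and ⊗ takes their sum. Working out the expression ((3 ⊗ 5) ⊕ (-2 ⊗ -1)) gives -3.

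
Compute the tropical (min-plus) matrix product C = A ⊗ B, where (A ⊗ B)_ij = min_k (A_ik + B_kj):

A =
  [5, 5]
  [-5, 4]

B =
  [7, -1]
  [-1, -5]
A ⊗ B =
  [4, 0]
  [2, -6]

Apply the min-plus product entry-by-entry:
  C[0][0] = min over k of (A[0][0] + B[0][0] = 5 + 7 = 12, A[0][1] + B[1][0] = 5 + -1 = 4) = 4 (attained at k = 1)
  C[0][1] = min over k of (A[0][0] + B[0][1] = 5 + -1 = 4, A[0][1] + B[1][1] = 5 + -5 = 0) = 0 (attained at k = 1)
  C[1][0] = min over k of (A[1][0] + B[0][0] = -5 + 7 = 2, A[1][1] + B[1][0] = 4 + -1 = 3) = 2 (attained at k = 0)
  C[1][1] = min over k of (A[1][0] + B[0][1] = -5 + -1 = -6, A[1][1] + B[1][1] = 4 + -5 = -1) = -6 (attained at k = 0)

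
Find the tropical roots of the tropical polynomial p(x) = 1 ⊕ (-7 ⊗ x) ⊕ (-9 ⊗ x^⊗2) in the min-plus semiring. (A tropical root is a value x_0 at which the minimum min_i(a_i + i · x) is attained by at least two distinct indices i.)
Roots: {2, 8}

Each tropical root is a break point of the lower envelope of the lines y = a_i + i · x (there are 3 lines, with slopes 0, 1, ..., 2). Only the lines that attain the minimum somewhere contribute to roots; other lines are dominated. Here the surviving (envelope) indices are i = 2, i = 1, i = 0.
Intersections between consecutive envelope lines give the roots: for adjacent envelope indices i < j the intersection is x = (a_i − a_j) / (j − i). Reading off the sorted break points: {2, 8}.
Verification: at each break x_0, at least two indices attain the minimum of min_i(a_i + i · x_0).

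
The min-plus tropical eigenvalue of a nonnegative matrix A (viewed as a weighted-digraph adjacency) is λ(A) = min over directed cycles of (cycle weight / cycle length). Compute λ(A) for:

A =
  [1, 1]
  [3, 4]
λ(A) = 1

Enumerate directed cycles and compute their means (weight / length). Sample:
  cycle 0 → 0: weight = 1, length = 1, mean = 1/1 ≈ 1.000
  cycle 1 → 1: weight = 4, length = 1, mean = 4/1 ≈ 4.000
  cycle 0 → 1 → 0: weight = 4, length = 2, mean = 4/2 ≈ 2.000
  cycle 1 → 0 → 1: weight = 4, length = 2, mean = 4/2 ≈ 2.000
Minimum mean = 1.000, attained e.g. along the cycle 0 → 0 with weight 1 and length 1. So λ(A) = 1/1 = 1.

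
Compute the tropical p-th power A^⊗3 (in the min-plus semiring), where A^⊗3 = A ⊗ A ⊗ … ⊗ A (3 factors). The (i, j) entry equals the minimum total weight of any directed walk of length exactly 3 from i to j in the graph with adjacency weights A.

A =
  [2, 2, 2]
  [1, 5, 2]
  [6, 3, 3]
A^⊗3 =
  [5, 5, 5]
  [4, 5, 5]
  [6, 6, 6]

Each entry (A^⊗3)_ij equals the minimum over all length-3 walks i = v_0 → v_1 → … → v_3 = j of Σ_t A[v_t][v_{t+1}]. For example, for (i, j) = (0, 2) we minimise over 9 possible intermediate vertex sequences; the minimum is 5, attained along the walk 0 → 1 → 0 → 2.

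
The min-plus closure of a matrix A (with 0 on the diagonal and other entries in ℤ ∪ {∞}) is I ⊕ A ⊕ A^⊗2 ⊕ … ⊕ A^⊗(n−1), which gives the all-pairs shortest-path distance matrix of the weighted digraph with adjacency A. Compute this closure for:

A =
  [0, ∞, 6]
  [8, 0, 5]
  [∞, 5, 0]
Closure =
  [0, 11, 6]
  [8, 0, 5]
  [13, 5, 0]

This is the Floyd-Warshall all-pairs shortest-path computation. For each intermediate vertex k = 0, 1, …, 2, update dist[i][j] ← min(dist[i][j], dist[i][k] + dist[k][j]). The final matrix gives, for each (i, j), the minimum total weight of any directed path from i to j (possibly empty when i = j).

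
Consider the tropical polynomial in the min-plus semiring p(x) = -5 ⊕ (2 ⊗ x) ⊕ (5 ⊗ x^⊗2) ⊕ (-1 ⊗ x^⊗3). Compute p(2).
p(2) = -5

A tropical monomial a ⊗ x^⊗i evaluates to a + i · x. Evaluating each term at x = 2:
  Term 0 contributes -5 + 0 · 2 = -5
  Term 1 contributes 2 + 1 · 2 = 4
  Term 2 contributes 5 + 2 · 2 = 9
  Term 3 contributes -1 + 3 · 2 = 5
p(2) = ⊕ of these = min[-5, 4, 9, 5] = -5.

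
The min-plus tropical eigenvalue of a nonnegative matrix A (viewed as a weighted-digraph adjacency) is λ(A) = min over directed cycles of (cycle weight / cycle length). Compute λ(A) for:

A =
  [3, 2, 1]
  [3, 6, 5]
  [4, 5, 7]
λ(A) = 5/2

Enumerate directed cycles and compute their means (weight / length). Sample:
  cycle 0 → 0: weight = 3, length = 1, mean = 3/1 ≈ 3.000
  cycle 1 → 1: weight = 6, length = 1, mean = 6/1 ≈ 6.000
  cycle 2 → 2: weight = 7, length = 1, mean = 7/1 ≈ 7.000
  cycle 0 → 1 → 0: weight = 5, length = 2, mean = 5/2 ≈ 2.500
  cycle 0 → 2 → 0: weight = 5, length = 2, mean = 5/2 ≈ 2.500
  cycle 1 → 0 → 1: weight = 5, length = 2, mean = 5/2 ≈ 2.500
Minimum mean = 2.500, attained e.g. along the cycle 0 → 1 → 0 with weight 5 and length 2. So λ(A) = 5/2 = 5/2.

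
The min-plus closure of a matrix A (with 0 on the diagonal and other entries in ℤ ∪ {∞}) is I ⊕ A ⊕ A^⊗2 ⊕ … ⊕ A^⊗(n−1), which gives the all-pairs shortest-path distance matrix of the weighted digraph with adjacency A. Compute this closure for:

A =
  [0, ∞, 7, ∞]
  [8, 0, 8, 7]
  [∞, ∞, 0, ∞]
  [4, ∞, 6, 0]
Closure =
  [0, ∞, 7, ∞]
  [8, 0, 8, 7]
  [∞, ∞, 0, ∞]
  [4, ∞, 6, 0]

This is the Floyd-Warshall all-pairs shortest-path computation. For each intermediate vertex k = 0, 1, …, 3, update dist[i][j] ← min(dist[i][j], dist[i][k] + dist[k][j]). The final matrix gives, for each (i, j), the minimum total weight of any directed path from i to j (possibly empty when i = j).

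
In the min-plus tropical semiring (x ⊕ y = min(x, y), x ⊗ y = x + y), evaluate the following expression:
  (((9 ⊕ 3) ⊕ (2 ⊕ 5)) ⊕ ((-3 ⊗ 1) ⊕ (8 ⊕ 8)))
(((9 ⊕ 3) ⊕ (2 ⊕ 5)) ⊕ ((-3 ⊗ 1) ⊕ (8 ⊕ 8))) = -2

Expand innermost to outermost. Recall ⊕ takes the minimum of its arguments and ⊗ takes their sum. Working out the expression (((9 ⊕ 3) ⊕ (2 ⊕ 5)) ⊕ ((-3 ⊗ 1) ⊕ (8 ⊕ 8))) gives -2.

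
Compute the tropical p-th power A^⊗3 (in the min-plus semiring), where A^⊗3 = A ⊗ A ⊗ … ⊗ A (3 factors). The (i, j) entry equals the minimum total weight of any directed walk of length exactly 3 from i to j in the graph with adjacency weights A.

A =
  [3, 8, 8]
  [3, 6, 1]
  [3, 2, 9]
A^⊗3 =
  [9, 11, 11]
  [6, 9, 4]
  [6, 5, 9]

Each entry (A^⊗3)_ij equals the minimum over all length-3 walks i = v_0 → v_1 → … → v_3 = j of Σ_t A[v_t][v_{t+1}]. For example, for (i, j) = (0, 2) we minimise over 9 possible intermediate vertex sequences; the minimum is 11, attained along the walk 0 → 2 → 1 → 2.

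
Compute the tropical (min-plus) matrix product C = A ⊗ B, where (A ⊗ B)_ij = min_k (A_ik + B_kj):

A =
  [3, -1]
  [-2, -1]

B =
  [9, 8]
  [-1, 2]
A ⊗ B =
  [-2, 1]
  [-2, 1]

Apply the min-plus product entry-by-entry:
  C[0][0] = min over k of (A[0][0] + B[0][0] = 3 + 9 = 12, A[0][1] + B[1][0] = -1 + -1 = -2) = -2 (attained at k = 1)
  C[0][1] = min over k of (A[0][0] + B[0][1] = 3 + 8 = 11, A[0][1] + B[1][1] = -1 + 2 = 1) = 1 (attained at k = 1)
  C[1][0] = min over k of (A[1][0] + B[0][0] = -2 + 9 = 7, A[1][1] + B[1][0] = -1 + -1 = -2) = -2 (attained at k = 1)
  C[1][1] = min over k of (A[1][0] + B[0][1] = -2 + 8 = 6, A[1][1] + B[1][1] = -1 + 2 = 1) = 1 (attained at k = 1)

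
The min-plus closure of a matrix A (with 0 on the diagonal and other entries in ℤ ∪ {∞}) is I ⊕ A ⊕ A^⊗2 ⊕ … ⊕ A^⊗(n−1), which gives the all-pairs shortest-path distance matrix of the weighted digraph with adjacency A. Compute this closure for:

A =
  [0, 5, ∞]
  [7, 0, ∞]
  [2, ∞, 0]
Closure =
  [0, 5, ∞]
  [7, 0, ∞]
  [2, 7, 0]

This is the Floyd-Warshall all-pairs shortest-path computation. For each intermediate vertex k = 0, 1, …, 2, update dist[i][j] ← min(dist[i][j], dist[i][k] + dist[k][j]). The final matrix gives, for each (i, j), the minimum total weight of any directed path from i to j (possibly empty when i = j).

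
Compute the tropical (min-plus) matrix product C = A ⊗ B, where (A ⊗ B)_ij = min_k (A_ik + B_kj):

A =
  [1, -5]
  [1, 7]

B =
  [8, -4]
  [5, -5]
A ⊗ B =
  [0, -10]
  [9, -3]

Apply the min-plus product entry-by-entry:
  C[0][0] = min over k of (A[0][0] + B[0][0] = 1 + 8 = 9, A[0][1] + B[1][0] = -5 + 5 = 0) = 0 (attained at k = 1)
  C[0][1] = min over k of (A[0][0] + B[0][1] = 1 + -4 = -3, A[0][1] + B[1][1] = -5 + -5 = -10) = -10 (attained at k = 1)
  C[1][0] = min over k of (A[1][0] + B[0][0] = 1 + 8 = 9, A[1][1] + B[1][0] = 7 + 5 = 12) = 9 (attained at k = 0)
  C[1][1] = min over k of (A[1][0] + B[0][1] = 1 + -4 = -3, A[1][1] + B[1][1] = 7 + -5 = 2) = -3 (attained at k = 0)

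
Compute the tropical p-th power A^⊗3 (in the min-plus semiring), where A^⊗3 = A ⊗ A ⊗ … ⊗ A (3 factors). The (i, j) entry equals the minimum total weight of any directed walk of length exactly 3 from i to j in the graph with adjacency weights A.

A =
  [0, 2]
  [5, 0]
A^⊗3 =
  [0, 2]
  [5, 0]

Each entry (A^⊗3)_ij equals the minimum over all length-3 walks i = v_0 → v_1 → … → v_3 = j of Σ_t A[v_t][v_{t+1}]. For example, for (i, j) = (0, 1) we minimise over 4 possible intermediate vertex sequences; the minimum is 2, attained along the walk 0 → 0 → 0 → 1.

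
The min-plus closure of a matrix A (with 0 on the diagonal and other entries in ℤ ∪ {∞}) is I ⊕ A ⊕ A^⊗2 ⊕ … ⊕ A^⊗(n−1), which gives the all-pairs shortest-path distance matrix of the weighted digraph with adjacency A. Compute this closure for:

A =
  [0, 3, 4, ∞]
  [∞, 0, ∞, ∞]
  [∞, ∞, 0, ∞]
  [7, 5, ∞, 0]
Closure =
  [0, 3, 4, ∞]
  [∞, 0, ∞, ∞]
  [∞, ∞, 0, ∞]
  [7, 5, 11, 0]

This is the Floyd-Warshall all-pairs shortest-path computation. For each intermediate vertex k = 0, 1, …, 3, update dist[i][j] ← min(dist[i][j], dist[i][k] + dist[k][j]). The final matrix gives, for each (i, j), the minimum total weight of any directed path from i to j (possibly empty when i = j).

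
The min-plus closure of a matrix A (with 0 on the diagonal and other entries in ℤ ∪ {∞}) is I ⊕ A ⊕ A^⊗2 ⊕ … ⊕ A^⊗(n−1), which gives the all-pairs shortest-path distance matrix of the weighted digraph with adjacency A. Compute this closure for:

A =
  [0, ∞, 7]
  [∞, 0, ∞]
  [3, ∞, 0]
Closure =
  [0, ∞, 7]
  [∞, 0, ∞]
  [3, ∞, 0]

This is the Floyd-Warshall all-pairs shortest-path computation. For each intermediate vertex k = 0, 1, …, 2, update dist[i][j] ← min(dist[i][j], dist[i][k] + dist[k][j]). The final matrix gives, for each (i, j), the minimum total weight of any directed path from i to j (possibly empty when i = j).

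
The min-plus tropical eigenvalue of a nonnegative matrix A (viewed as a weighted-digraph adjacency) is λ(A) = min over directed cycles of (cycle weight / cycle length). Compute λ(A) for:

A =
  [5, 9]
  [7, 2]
λ(A) = 2

Enumerate directed cycles and compute their means (weight / length). Sample:
  cycle 0 → 0: weight = 5, length = 1, mean = 5/1 ≈ 5.000
  cycle 1 → 1: weight = 2, length = 1, mean = 2/1 ≈ 2.000
  cycle 0 → 1 → 0: weight = 16, length = 2, mean = 16/2 ≈ 8.000
  cycle 1 → 0 → 1: weight = 16, length = 2, mean = 16/2 ≈ 8.000
Minimum mean = 2.000, attained e.g. along the cycle 1 → 1 with weight 2 and length 1. So λ(A) = 2/1 = 2.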